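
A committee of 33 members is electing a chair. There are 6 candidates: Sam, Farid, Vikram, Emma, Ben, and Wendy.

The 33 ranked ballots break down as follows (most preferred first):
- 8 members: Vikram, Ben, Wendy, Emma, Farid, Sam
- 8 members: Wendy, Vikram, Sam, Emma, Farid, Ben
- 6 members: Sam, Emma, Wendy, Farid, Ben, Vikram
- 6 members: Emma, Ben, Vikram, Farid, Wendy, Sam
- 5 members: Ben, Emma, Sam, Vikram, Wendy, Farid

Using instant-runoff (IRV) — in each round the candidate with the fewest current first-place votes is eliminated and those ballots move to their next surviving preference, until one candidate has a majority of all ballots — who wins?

Emma

Round 1: Sam 6, Farid 0, Vikram 8, Emma 6, Ben 5, Wendy 8. Farid eliminated.
Round 2: Sam 6, Vikram 8, Emma 6, Ben 5, Wendy 8. Ben eliminated.
Round 3: Sam 6, Vikram 8, Emma 11, Wendy 8. Sam eliminated.
Round 4: Vikram 8, Emma 17, Wendy 8. Emma has a majority (≥17).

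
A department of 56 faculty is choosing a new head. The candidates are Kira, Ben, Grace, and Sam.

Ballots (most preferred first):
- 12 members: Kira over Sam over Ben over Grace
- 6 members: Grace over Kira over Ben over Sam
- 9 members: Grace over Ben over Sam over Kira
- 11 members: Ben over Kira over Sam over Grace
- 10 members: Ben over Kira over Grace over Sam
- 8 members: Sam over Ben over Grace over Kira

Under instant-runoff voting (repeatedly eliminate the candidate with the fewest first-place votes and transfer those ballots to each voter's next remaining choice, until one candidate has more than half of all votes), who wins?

Ben

Round 1: Kira 12, Ben 21, Grace 15, Sam 8. Sam eliminated.
Round 2: Kira 12, Ben 29, Grace 15. Ben has a majority (≥29).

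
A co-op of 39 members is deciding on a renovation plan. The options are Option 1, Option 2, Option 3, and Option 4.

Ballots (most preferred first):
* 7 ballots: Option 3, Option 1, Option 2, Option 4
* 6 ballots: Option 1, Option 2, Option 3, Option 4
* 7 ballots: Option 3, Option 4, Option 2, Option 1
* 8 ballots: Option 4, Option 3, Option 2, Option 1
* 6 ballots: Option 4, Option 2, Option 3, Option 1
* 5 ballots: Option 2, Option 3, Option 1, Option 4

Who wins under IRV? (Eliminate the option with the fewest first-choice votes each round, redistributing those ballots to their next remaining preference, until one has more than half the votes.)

Round 1: Option 1 6, Option 2 5, Option 3 14, Option 4 14. Option 2 eliminated.
Round 2: Option 1 6, Option 3 19, Option 4 14. Option 1 eliminated.
Round 3: Option 3 25, Option 4 14. Option 3 has a majority (≥20).

Option 3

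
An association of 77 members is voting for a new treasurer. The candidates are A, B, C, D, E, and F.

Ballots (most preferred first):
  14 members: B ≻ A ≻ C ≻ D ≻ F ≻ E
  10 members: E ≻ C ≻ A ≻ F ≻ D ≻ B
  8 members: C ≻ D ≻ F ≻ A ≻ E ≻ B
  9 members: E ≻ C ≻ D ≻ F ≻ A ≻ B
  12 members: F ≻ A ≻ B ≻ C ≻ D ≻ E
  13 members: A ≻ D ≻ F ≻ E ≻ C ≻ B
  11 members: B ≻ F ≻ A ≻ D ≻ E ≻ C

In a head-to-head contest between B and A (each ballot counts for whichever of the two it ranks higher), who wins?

B is ranked above A on 25 ballots; A above B on 52.

A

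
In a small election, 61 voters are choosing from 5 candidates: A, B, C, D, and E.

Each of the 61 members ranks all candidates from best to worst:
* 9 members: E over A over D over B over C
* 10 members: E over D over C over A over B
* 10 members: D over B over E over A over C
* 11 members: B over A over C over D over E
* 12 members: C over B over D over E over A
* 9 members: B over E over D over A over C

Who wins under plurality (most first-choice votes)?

B

First-place votes: A 0, B 20, C 12, D 10, E 19.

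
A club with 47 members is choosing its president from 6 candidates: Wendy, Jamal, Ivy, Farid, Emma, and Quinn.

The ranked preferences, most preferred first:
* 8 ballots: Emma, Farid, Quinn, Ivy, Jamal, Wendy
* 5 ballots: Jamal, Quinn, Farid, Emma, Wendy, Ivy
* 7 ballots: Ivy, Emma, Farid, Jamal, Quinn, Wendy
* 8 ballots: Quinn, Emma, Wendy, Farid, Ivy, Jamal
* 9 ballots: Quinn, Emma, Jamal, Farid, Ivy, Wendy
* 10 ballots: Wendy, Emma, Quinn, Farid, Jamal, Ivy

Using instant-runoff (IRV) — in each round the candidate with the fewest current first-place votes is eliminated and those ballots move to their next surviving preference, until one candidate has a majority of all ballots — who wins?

Emma

Round 1: Wendy 10, Jamal 5, Ivy 7, Farid 0, Emma 8, Quinn 17. Farid eliminated.
Round 2: Wendy 10, Jamal 5, Ivy 7, Emma 8, Quinn 17. Jamal eliminated.
Round 3: Wendy 10, Ivy 7, Emma 8, Quinn 22. Ivy eliminated.
Round 4: Wendy 10, Emma 15, Quinn 22. Wendy eliminated.
Round 5: Emma 25, Quinn 22. Emma has a majority (≥24).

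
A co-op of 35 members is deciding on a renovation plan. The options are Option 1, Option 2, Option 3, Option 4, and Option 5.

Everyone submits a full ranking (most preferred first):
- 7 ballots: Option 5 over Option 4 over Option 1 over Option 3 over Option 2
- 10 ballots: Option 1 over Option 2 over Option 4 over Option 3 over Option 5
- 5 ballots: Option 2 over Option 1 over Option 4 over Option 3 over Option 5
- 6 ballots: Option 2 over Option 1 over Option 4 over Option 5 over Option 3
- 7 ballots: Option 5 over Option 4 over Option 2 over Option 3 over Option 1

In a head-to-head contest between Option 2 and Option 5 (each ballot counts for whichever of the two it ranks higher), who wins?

Option 2 is ranked above Option 5 on 21 ballots; Option 5 above Option 2 on 14.

Option 2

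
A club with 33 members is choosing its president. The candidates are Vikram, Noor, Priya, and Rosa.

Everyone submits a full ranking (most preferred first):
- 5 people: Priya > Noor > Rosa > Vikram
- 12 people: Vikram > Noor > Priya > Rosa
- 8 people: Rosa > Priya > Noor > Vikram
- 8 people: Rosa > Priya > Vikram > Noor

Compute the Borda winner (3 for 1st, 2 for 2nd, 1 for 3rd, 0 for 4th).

Vikram: 5×0 + 12×3 + 8×0 + 8×1 = 44
Noor: 5×2 + 12×2 + 8×1 + 8×0 = 42
Priya: 5×3 + 12×1 + 8×2 + 8×2 = 59
Rosa: 5×1 + 12×0 + 8×3 + 8×3 = 53

Priya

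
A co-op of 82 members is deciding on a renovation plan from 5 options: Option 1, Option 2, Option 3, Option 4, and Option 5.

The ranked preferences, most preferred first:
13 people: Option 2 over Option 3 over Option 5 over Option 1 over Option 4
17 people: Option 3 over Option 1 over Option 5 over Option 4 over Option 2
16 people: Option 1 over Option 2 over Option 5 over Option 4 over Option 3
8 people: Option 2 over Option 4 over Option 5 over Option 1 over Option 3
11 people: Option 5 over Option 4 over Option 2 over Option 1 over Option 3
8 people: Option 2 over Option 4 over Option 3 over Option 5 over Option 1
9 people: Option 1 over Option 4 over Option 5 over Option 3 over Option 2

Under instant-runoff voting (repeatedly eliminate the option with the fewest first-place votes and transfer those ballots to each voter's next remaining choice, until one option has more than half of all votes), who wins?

Round 1: Option 1 25, Option 2 29, Option 3 17, Option 4 0, Option 5 11. Option 4 eliminated.
Round 2: Option 1 25, Option 2 29, Option 3 17, Option 5 11. Option 5 eliminated.
Round 3: Option 1 25, Option 2 40, Option 3 17. Option 3 eliminated.
Round 4: Option 1 42, Option 2 40. Option 1 has a majority (≥42).

Option 1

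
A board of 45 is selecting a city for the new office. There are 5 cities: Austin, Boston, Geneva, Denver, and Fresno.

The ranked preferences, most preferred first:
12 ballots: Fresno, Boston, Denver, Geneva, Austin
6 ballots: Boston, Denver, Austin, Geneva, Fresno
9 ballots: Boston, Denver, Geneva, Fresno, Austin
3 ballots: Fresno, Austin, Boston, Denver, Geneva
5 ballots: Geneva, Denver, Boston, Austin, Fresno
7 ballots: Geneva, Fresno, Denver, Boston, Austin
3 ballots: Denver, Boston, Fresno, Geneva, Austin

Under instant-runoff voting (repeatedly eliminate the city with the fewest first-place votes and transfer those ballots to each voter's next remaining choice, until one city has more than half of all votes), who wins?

Round 1: Austin 0, Boston 15, Geneva 12, Denver 3, Fresno 15. Austin eliminated.
Round 2: Boston 15, Geneva 12, Denver 3, Fresno 15. Denver eliminated.
Round 3: Boston 18, Geneva 12, Fresno 15. Geneva eliminated.
Round 4: Boston 23, Fresno 22. Boston has a majority (≥23).

Boston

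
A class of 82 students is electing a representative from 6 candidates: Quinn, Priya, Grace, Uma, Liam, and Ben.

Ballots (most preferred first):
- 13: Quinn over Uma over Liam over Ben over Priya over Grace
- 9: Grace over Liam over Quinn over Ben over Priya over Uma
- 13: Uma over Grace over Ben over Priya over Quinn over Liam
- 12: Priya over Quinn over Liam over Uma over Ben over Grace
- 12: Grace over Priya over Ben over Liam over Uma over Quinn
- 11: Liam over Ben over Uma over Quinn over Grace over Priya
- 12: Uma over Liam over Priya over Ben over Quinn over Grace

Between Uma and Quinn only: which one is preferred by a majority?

Uma

Uma is ranked above Quinn on 48 ballots; Quinn above Uma on 34.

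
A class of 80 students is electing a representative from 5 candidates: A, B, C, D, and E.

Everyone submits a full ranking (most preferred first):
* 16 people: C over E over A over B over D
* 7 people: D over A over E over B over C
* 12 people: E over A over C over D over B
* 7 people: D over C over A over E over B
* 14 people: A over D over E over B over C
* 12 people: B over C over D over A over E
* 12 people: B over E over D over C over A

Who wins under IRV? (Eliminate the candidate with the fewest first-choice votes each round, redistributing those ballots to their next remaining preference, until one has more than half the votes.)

A

Round 1: A 14, B 24, C 16, D 14, E 12. E eliminated.
Round 2: A 26, B 24, C 16, D 14. D eliminated.
Round 3: A 33, B 24, C 23. C eliminated.
Round 4: A 56, B 24. A has a majority (≥41).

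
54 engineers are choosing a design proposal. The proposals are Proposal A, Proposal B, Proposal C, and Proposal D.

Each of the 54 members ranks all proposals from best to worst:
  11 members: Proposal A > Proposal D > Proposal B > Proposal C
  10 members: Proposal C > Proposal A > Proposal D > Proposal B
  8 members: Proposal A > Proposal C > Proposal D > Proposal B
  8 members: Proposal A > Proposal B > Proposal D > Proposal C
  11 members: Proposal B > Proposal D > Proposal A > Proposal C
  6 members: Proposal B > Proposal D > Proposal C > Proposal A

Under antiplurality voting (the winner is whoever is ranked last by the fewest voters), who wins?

Last-place votes: Proposal A 6, Proposal B 18, Proposal C 30, Proposal D 0.

Proposal D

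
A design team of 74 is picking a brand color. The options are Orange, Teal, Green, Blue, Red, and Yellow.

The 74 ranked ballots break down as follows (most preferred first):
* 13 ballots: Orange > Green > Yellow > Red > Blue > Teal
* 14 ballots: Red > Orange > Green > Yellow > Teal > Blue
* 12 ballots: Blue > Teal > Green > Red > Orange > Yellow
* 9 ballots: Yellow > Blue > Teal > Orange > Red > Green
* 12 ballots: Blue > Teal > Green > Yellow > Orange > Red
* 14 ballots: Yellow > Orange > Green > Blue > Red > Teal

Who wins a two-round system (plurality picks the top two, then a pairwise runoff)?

Round 1 first-place votes: Orange 13, Teal 0, Green 0, Blue 24, Red 14, Yellow 23. Blue and Yellow advance.
Runoff: Blue is ranked above Yellow on 24 ballots, Yellow above Blue on 50.

Yellow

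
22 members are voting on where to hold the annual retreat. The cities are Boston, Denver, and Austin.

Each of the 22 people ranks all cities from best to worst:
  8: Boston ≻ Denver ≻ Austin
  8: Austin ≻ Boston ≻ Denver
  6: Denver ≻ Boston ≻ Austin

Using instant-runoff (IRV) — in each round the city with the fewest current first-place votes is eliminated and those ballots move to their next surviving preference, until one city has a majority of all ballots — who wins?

Round 1: Boston 8, Denver 6, Austin 8. Denver eliminated.
Round 2: Boston 14, Austin 8. Boston has a majority (≥12).

Boston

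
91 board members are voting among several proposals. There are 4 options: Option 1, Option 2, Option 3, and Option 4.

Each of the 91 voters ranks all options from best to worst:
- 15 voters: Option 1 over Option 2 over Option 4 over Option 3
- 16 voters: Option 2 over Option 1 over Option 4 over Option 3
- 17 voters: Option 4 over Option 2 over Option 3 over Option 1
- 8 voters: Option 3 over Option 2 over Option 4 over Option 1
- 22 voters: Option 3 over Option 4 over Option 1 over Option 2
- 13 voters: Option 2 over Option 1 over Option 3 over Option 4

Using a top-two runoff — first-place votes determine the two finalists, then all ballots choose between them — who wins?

Option 2

Round 1 first-place votes: Option 1 15, Option 2 29, Option 3 30, Option 4 17. Option 3 and Option 2 advance.
Runoff: Option 3 is ranked above Option 2 on 30 ballots, Option 2 above Option 3 on 61.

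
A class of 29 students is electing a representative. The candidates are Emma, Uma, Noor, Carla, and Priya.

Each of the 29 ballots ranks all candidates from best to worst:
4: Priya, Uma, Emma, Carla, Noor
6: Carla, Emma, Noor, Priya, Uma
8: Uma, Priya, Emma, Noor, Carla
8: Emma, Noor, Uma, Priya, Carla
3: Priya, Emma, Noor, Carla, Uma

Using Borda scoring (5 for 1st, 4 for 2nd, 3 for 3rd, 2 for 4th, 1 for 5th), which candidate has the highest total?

Emma: 4×3 + 6×4 + 8×3 + 8×5 + 3×4 = 112
Uma: 4×4 + 6×1 + 8×5 + 8×3 + 3×1 = 89
Noor: 4×1 + 6×3 + 8×2 + 8×4 + 3×3 = 79
Carla: 4×2 + 6×5 + 8×1 + 8×1 + 3×2 = 60
Priya: 4×5 + 6×2 + 8×4 + 8×2 + 3×5 = 95

Emma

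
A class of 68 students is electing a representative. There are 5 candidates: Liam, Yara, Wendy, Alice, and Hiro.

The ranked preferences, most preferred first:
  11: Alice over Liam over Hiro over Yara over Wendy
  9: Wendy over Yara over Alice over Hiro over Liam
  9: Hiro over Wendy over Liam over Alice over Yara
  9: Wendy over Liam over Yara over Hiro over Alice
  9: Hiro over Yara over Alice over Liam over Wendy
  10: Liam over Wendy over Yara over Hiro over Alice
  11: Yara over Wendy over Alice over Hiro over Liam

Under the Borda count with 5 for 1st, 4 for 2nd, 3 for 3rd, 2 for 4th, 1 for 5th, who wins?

Liam: 11×4 + 9×1 + 9×3 + 9×4 + 9×2 + 10×5 + 11×1 = 195
Yara: 11×2 + 9×4 + 9×1 + 9×3 + 9×4 + 10×3 + 11×5 = 215
Wendy: 11×1 + 9×5 + 9×4 + 9×5 + 9×1 + 10×4 + 11×4 = 230
Alice: 11×5 + 9×3 + 9×2 + 9×1 + 9×3 + 10×1 + 11×3 = 179
Hiro: 11×3 + 9×2 + 9×5 + 9×2 + 9×5 + 10×2 + 11×2 = 201

Wendy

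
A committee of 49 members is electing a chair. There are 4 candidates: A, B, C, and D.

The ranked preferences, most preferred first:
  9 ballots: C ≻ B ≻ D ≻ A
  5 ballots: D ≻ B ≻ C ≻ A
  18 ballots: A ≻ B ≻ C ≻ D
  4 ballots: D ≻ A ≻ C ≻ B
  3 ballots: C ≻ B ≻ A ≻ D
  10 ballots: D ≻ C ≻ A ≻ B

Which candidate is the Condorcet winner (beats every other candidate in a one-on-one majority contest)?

C vs A: 27–22
C vs B: 26–23
C vs D: 30–19
C beats every other candidate.

C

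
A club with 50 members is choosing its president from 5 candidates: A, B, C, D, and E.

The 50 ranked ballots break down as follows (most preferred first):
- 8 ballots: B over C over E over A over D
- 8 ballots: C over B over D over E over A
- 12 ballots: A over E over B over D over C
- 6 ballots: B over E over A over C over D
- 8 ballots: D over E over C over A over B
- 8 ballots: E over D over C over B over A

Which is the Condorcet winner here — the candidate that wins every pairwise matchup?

E

E vs A: 38–12
E vs B: 28–22
E vs C: 34–16
E vs D: 34–16
E beats every other candidate.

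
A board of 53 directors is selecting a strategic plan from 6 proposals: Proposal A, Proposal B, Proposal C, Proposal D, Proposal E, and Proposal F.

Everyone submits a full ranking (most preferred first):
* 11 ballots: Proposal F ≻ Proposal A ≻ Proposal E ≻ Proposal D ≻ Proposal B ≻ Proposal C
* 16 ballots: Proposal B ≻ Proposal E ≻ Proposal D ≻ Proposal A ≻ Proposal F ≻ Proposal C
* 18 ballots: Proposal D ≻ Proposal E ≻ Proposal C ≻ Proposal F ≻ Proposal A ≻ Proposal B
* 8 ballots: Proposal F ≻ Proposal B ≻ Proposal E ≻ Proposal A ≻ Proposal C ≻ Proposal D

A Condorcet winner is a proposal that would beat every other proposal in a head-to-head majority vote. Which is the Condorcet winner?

Proposal E

Proposal E vs Proposal A: 42–11
Proposal E vs Proposal B: 29–24
Proposal E vs Proposal C: 53–0
Proposal E vs Proposal D: 35–18
Proposal E vs Proposal F: 34–19
Proposal E beats every other proposal.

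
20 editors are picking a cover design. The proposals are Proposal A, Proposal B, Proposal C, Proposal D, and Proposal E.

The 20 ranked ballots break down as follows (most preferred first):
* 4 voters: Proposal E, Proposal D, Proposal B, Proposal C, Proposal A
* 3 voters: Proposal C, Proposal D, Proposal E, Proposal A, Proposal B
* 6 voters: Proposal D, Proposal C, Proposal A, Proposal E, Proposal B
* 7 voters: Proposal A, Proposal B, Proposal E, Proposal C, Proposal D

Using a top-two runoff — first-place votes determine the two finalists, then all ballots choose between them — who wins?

Proposal D

Round 1 first-place votes: Proposal A 7, Proposal B 0, Proposal C 3, Proposal D 6, Proposal E 4. Proposal A and Proposal D advance.
Runoff: Proposal A is ranked above Proposal D on 7 ballots, Proposal D above Proposal A on 13.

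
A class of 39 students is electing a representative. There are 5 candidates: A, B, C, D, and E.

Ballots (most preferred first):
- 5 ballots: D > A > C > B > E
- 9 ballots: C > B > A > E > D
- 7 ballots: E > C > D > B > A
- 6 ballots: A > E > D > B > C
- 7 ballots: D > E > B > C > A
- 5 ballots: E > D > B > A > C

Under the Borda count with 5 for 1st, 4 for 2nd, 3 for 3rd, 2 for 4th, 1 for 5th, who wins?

A: 5×4 + 9×3 + 7×1 + 6×5 + 7×1 + 5×2 = 101
B: 5×2 + 9×4 + 7×2 + 6×2 + 7×3 + 5×3 = 108
C: 5×3 + 9×5 + 7×4 + 6×1 + 7×2 + 5×1 = 113
D: 5×5 + 9×1 + 7×3 + 6×3 + 7×5 + 5×4 = 128
E: 5×1 + 9×2 + 7×5 + 6×4 + 7×4 + 5×5 = 135

E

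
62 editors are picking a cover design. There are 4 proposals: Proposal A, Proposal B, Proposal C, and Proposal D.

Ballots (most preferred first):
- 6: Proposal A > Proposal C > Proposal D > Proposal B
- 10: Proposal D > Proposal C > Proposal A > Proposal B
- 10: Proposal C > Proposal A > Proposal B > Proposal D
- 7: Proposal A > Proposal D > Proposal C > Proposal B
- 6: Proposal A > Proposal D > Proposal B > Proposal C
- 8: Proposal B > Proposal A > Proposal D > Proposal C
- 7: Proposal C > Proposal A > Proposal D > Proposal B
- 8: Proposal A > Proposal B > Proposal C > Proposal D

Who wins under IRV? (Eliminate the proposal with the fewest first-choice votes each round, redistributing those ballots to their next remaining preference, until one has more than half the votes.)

Round 1: Proposal A 27, Proposal B 8, Proposal C 17, Proposal D 10. Proposal B eliminated.
Round 2: Proposal A 35, Proposal C 17, Proposal D 10. Proposal A has a majority (≥32).

Proposal A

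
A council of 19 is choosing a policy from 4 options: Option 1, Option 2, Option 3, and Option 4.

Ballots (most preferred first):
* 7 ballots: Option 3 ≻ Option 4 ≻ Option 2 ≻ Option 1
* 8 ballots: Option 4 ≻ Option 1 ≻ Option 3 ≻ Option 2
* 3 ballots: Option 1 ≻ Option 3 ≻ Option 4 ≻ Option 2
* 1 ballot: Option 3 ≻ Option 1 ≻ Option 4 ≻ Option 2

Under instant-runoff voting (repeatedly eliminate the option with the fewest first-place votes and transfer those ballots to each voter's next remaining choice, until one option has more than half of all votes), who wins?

Option 3

Round 1: Option 1 3, Option 2 0, Option 3 8, Option 4 8. Option 2 eliminated.
Round 2: Option 1 3, Option 3 8, Option 4 8. Option 1 eliminated.
Round 3: Option 3 11, Option 4 8. Option 3 has a majority (≥10).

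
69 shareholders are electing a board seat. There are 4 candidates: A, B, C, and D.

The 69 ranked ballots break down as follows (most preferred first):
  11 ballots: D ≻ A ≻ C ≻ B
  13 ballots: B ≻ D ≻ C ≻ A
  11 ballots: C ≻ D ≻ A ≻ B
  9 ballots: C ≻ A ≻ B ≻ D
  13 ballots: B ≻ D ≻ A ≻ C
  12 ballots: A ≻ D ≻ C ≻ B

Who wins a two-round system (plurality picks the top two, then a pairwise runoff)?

C

Round 1 first-place votes: A 12, B 26, C 20, D 11. B and C advance.
Runoff: B is ranked above C on 26 ballots, C above B on 43.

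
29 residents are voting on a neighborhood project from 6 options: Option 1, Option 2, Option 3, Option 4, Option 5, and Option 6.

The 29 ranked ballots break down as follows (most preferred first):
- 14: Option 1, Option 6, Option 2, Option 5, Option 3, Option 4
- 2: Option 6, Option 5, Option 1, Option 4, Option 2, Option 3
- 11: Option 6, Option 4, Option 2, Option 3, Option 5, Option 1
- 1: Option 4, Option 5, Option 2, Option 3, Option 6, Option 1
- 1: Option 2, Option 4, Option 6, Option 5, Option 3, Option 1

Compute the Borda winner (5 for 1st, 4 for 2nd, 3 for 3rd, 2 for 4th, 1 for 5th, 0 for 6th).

Option 1: 14×5 + 2×3 + 11×0 + 1×0 + 1×0 = 76
Option 2: 14×3 + 2×1 + 11×3 + 1×3 + 1×5 = 85
Option 3: 14×1 + 2×0 + 11×2 + 1×2 + 1×1 = 39
Option 4: 14×0 + 2×2 + 11×4 + 1×5 + 1×4 = 57
Option 5: 14×2 + 2×4 + 11×1 + 1×4 + 1×2 = 53
Option 6: 14×4 + 2×5 + 11×5 + 1×1 + 1×3 = 125

Option 6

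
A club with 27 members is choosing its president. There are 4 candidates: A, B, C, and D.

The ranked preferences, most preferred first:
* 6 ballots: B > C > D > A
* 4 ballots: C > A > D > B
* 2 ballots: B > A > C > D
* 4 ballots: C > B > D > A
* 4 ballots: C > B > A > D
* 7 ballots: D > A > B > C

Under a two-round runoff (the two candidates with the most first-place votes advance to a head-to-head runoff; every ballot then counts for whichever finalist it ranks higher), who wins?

Round 1 first-place votes: A 0, B 8, C 12, D 7. C and B advance.
Runoff: C is ranked above B on 12 ballots, B above C on 15.

B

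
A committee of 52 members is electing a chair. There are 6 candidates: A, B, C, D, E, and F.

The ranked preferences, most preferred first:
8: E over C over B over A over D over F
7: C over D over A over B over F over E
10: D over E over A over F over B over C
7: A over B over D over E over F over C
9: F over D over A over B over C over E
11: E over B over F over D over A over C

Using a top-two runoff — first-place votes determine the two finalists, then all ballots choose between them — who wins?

Round 1 first-place votes: A 7, B 0, C 7, D 10, E 19, F 9. E and D advance.
Runoff: E is ranked above D on 19 ballots, D above E on 33.

D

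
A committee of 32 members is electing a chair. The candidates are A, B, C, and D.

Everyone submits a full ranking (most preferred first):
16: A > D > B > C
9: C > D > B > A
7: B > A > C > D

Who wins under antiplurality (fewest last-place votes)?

Last-place votes: A 9, B 0, C 16, D 7.

B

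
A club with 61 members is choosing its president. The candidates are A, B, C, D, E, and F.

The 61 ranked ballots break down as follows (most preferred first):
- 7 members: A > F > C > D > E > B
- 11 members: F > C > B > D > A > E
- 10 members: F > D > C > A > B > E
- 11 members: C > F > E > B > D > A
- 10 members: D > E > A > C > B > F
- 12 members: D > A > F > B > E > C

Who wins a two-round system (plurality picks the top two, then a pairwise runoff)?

Round 1 first-place votes: A 7, B 0, C 11, D 22, E 0, F 21. D and F advance.
Runoff: D is ranked above F on 22 ballots, F above D on 39.

F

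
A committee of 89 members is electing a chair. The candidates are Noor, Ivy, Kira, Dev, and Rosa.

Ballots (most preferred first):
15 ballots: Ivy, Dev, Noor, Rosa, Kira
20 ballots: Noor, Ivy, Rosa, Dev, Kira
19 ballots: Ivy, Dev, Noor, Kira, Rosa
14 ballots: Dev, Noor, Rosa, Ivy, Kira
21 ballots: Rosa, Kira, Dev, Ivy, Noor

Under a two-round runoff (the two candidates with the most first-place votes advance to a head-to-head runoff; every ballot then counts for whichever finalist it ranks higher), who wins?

Round 1 first-place votes: Noor 20, Ivy 34, Kira 0, Dev 14, Rosa 21. Ivy and Rosa advance.
Runoff: Ivy is ranked above Rosa on 54 ballots, Rosa above Ivy on 35.

Ivy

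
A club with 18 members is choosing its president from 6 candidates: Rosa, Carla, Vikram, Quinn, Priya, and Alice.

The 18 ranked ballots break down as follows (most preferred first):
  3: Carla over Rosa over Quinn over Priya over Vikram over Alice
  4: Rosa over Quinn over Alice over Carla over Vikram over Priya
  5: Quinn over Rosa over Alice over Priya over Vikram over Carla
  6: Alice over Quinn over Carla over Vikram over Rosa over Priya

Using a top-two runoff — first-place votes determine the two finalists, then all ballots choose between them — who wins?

Quinn

Round 1 first-place votes: Rosa 4, Carla 3, Vikram 0, Quinn 5, Priya 0, Alice 6. Alice and Quinn advance.
Runoff: Alice is ranked above Quinn on 6 ballots, Quinn above Alice on 12.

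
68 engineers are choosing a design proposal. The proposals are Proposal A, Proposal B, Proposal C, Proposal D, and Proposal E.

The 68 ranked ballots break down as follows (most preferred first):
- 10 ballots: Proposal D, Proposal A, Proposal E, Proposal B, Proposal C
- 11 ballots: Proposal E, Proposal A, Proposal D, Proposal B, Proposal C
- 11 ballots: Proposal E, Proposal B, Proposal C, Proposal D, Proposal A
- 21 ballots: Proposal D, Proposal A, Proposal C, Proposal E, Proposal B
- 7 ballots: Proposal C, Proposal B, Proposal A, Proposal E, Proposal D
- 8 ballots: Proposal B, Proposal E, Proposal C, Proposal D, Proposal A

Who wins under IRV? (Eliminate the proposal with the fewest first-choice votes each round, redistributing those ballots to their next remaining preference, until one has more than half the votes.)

Proposal E

Round 1: Proposal A 0, Proposal B 8, Proposal C 7, Proposal D 31, Proposal E 22. Proposal A eliminated.
Round 2: Proposal B 8, Proposal C 7, Proposal D 31, Proposal E 22. Proposal C eliminated.
Round 3: Proposal B 15, Proposal D 31, Proposal E 22. Proposal B eliminated.
Round 4: Proposal D 31, Proposal E 37. Proposal E has a majority (≥35).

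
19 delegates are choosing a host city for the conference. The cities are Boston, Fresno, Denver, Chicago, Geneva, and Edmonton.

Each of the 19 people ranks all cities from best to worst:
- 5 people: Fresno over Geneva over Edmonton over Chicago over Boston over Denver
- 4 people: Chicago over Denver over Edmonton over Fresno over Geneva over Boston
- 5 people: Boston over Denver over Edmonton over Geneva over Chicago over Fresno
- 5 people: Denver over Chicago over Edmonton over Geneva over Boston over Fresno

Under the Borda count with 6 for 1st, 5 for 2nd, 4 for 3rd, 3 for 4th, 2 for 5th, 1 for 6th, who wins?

Boston: 5×2 + 4×1 + 5×6 + 5×2 = 54
Fresno: 5×6 + 4×3 + 5×1 + 5×1 = 52
Denver: 5×1 + 4×5 + 5×5 + 5×6 = 80
Chicago: 5×3 + 4×6 + 5×2 + 5×5 = 74
Geneva: 5×5 + 4×2 + 5×3 + 5×3 = 63
Edmonton: 5×4 + 4×4 + 5×4 + 5×4 = 76

Denver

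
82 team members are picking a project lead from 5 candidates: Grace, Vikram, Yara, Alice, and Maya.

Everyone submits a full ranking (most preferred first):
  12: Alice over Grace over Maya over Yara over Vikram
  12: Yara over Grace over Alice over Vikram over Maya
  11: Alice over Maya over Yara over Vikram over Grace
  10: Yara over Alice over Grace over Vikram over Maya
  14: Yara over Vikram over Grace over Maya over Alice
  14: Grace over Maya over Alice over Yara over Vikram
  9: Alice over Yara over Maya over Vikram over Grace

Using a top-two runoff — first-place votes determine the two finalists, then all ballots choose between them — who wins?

Alice

Round 1 first-place votes: Grace 14, Vikram 0, Yara 36, Alice 32, Maya 0. Yara and Alice advance.
Runoff: Yara is ranked above Alice on 36 ballots, Alice above Yara on 46.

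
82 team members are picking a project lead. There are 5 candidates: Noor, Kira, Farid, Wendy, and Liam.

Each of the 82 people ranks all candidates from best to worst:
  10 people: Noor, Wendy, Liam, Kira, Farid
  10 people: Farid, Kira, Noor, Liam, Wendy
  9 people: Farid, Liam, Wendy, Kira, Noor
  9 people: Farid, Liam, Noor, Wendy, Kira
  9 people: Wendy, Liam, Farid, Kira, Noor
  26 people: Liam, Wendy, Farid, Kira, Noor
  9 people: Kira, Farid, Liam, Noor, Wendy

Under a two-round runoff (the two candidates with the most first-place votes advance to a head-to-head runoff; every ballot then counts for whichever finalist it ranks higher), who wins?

Round 1 first-place votes: Noor 10, Kira 9, Farid 28, Wendy 9, Liam 26. Farid and Liam advance.
Runoff: Farid is ranked above Liam on 37 ballots, Liam above Farid on 45.

Liam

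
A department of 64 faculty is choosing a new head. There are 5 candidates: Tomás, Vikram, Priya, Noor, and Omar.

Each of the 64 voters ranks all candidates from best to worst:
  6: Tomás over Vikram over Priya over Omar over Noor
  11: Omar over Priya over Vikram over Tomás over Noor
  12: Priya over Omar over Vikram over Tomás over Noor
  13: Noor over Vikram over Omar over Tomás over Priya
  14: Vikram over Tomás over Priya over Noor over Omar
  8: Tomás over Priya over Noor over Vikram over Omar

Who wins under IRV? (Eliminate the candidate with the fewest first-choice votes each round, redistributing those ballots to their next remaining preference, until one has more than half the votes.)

Round 1: Tomás 14, Vikram 14, Priya 12, Noor 13, Omar 11. Omar eliminated.
Round 2: Tomás 14, Vikram 14, Priya 23, Noor 13. Noor eliminated.
Round 3: Tomás 14, Vikram 27, Priya 23. Tomás eliminated.
Round 4: Vikram 33, Priya 31. Vikram has a majority (≥33).

Vikram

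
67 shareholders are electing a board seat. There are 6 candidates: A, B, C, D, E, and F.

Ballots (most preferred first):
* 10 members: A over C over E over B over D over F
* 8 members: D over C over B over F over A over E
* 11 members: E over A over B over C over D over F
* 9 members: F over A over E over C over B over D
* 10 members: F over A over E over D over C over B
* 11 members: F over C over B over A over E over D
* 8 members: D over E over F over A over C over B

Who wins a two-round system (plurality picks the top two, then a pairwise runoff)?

D

Round 1 first-place votes: A 10, B 0, C 0, D 16, E 11, F 30. F and D advance.
Runoff: F is ranked above D on 30 ballots, D above F on 37.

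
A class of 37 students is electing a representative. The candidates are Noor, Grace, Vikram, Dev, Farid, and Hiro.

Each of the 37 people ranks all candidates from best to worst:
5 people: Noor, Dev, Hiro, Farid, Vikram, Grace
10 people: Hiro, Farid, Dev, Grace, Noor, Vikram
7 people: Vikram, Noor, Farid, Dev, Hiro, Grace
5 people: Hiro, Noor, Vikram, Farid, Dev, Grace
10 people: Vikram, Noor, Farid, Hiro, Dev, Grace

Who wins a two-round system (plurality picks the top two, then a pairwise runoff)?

Round 1 first-place votes: Noor 5, Grace 0, Vikram 17, Dev 0, Farid 0, Hiro 15. Vikram and Hiro advance.
Runoff: Vikram is ranked above Hiro on 17 ballots, Hiro above Vikram on 20.

Hiro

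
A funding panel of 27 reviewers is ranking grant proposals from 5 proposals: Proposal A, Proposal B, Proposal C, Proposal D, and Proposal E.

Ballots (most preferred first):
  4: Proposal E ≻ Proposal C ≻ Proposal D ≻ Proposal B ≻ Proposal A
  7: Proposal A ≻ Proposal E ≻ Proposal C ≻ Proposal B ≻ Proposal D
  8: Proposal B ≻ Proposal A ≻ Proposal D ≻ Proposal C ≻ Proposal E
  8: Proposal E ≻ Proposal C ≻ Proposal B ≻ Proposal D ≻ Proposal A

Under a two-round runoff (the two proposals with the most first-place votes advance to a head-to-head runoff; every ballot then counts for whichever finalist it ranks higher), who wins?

Round 1 first-place votes: Proposal A 7, Proposal B 8, Proposal C 0, Proposal D 0, Proposal E 12. Proposal E and Proposal B advance.
Runoff: Proposal E is ranked above Proposal B on 19 ballots, Proposal B above Proposal E on 8.

Proposal E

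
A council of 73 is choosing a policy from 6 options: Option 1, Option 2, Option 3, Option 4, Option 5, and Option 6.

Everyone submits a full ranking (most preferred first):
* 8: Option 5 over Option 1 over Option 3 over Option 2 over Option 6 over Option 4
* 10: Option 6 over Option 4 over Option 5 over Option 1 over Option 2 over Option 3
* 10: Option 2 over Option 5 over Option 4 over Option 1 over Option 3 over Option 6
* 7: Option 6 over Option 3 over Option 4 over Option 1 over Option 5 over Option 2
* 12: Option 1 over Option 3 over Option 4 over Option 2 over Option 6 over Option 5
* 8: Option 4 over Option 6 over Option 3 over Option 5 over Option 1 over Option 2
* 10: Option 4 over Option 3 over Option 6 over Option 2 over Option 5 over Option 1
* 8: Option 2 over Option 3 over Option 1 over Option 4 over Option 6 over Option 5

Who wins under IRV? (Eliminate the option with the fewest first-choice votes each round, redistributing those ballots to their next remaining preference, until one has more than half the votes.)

Round 1: Option 1 12, Option 2 18, Option 3 0, Option 4 18, Option 5 8, Option 6 17. Option 3 eliminated.
Round 2: Option 1 12, Option 2 18, Option 4 18, Option 5 8, Option 6 17. Option 5 eliminated.
Round 3: Option 1 20, Option 2 18, Option 4 18, Option 6 17. Option 6 eliminated.
Round 4: Option 1 20, Option 2 18, Option 4 35. Option 2 eliminated.
Round 5: Option 1 28, Option 4 45. Option 4 has a majority (≥37).

Option 4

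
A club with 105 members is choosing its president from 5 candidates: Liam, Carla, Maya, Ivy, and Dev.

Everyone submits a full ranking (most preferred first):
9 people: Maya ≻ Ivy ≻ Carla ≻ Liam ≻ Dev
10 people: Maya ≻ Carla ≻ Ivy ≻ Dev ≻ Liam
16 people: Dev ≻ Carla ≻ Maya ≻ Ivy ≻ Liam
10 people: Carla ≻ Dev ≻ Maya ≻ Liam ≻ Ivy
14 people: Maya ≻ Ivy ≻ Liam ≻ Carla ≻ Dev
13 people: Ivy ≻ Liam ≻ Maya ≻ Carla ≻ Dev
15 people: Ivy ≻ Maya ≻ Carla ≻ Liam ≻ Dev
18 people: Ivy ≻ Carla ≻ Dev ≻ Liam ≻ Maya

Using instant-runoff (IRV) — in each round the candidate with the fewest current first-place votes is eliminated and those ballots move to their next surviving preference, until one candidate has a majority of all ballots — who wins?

Round 1: Liam 0, Carla 10, Maya 33, Ivy 46, Dev 16. Liam eliminated.
Round 2: Carla 10, Maya 33, Ivy 46, Dev 16. Carla eliminated.
Round 3: Maya 33, Ivy 46, Dev 26. Dev eliminated.
Round 4: Maya 59, Ivy 46. Maya has a majority (≥53).

Maya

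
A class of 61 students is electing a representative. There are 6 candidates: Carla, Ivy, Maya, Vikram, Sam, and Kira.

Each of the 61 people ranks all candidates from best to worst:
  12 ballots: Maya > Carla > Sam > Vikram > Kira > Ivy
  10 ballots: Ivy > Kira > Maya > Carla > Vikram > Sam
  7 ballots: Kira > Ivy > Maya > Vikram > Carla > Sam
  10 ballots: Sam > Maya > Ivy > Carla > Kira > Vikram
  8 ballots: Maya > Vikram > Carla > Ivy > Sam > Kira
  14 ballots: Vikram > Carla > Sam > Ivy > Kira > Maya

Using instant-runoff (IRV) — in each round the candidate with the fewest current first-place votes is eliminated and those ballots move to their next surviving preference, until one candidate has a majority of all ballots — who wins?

Ivy

Round 1: Carla 0, Ivy 10, Maya 20, Vikram 14, Sam 10, Kira 7. Carla eliminated.
Round 2: Ivy 10, Maya 20, Vikram 14, Sam 10, Kira 7. Kira eliminated.
Round 3: Ivy 17, Maya 20, Vikram 14, Sam 10. Sam eliminated.
Round 4: Ivy 17, Maya 30, Vikram 14. Vikram eliminated.
Round 5: Ivy 31, Maya 30. Ivy has a majority (≥31).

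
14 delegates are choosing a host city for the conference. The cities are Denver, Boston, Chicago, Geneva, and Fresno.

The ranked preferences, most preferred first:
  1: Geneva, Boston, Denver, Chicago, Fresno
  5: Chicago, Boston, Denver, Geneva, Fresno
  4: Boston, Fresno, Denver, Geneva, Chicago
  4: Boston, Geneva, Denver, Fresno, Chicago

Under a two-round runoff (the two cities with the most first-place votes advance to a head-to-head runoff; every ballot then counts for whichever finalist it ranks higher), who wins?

Boston

Round 1 first-place votes: Denver 0, Boston 8, Chicago 5, Geneva 1, Fresno 0. Boston and Chicago advance.
Runoff: Boston is ranked above Chicago on 9 ballots, Chicago above Boston on 5.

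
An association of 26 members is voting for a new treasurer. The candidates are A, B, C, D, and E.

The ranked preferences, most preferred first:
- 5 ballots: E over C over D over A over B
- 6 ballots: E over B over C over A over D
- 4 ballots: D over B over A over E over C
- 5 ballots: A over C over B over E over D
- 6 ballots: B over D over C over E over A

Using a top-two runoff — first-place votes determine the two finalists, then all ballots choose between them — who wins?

Round 1 first-place votes: A 5, B 6, C 0, D 4, E 11. E and B advance.
Runoff: E is ranked above B on 11 ballots, B above E on 15.

B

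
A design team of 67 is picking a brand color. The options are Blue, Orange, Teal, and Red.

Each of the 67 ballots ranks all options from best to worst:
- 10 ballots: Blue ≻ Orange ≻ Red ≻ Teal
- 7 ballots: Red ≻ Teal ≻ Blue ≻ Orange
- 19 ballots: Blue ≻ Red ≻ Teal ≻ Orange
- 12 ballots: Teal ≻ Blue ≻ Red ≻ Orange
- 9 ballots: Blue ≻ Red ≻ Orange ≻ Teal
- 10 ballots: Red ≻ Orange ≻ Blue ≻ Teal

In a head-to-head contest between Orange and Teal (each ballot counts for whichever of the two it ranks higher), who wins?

Orange is ranked above Teal on 29 ballots; Teal above Orange on 38.

Teal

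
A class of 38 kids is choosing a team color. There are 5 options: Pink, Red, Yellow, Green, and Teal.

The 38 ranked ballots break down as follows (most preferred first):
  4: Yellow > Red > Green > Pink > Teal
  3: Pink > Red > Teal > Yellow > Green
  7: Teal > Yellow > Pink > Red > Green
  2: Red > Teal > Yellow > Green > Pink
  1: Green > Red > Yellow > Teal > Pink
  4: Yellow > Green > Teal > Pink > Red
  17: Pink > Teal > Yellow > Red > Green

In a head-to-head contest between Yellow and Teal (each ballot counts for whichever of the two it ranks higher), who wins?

Yellow is ranked above Teal on 9 ballots; Teal above Yellow on 29.

Teal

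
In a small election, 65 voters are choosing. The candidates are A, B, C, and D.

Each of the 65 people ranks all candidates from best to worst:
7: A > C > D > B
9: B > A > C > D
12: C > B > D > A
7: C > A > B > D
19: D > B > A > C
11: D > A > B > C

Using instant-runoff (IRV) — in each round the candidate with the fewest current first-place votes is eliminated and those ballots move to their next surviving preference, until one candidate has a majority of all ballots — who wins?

Round 1: A 7, B 9, C 19, D 30. A eliminated.
Round 2: B 9, C 26, D 30. B eliminated.
Round 3: C 35, D 30. C has a majority (≥33).

C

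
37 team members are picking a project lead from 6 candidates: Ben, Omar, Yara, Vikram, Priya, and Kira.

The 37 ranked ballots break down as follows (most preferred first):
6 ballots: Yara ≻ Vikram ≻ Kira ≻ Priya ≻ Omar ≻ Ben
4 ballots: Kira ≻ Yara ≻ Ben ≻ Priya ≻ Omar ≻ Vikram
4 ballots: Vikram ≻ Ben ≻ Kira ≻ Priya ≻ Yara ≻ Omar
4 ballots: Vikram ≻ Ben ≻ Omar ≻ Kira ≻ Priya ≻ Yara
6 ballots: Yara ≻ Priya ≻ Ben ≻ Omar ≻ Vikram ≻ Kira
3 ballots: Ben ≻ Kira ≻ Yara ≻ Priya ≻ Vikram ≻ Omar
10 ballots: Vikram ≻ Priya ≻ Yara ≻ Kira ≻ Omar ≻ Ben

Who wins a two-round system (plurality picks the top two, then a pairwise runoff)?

Yara

Round 1 first-place votes: Ben 3, Omar 0, Yara 12, Vikram 18, Priya 0, Kira 4. Vikram and Yara advance.
Runoff: Vikram is ranked above Yara on 18 ballots, Yara above Vikram on 19.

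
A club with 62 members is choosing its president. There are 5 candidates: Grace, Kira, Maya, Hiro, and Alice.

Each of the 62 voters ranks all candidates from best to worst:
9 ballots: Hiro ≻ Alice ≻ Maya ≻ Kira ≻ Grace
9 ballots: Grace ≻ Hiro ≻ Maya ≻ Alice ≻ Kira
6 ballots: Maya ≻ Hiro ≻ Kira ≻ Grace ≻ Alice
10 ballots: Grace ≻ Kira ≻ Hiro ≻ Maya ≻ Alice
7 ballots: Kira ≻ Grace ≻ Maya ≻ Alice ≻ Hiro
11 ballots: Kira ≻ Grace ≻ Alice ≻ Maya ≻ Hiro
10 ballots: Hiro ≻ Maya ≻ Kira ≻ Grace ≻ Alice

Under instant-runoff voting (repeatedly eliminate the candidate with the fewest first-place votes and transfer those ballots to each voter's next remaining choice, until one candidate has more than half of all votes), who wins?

Round 1: Grace 19, Kira 18, Maya 6, Hiro 19, Alice 0. Alice eliminated.
Round 2: Grace 19, Kira 18, Maya 6, Hiro 19. Maya eliminated.
Round 3: Grace 19, Kira 18, Hiro 25. Kira eliminated.
Round 4: Grace 37, Hiro 25. Grace has a majority (≥32).

Grace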